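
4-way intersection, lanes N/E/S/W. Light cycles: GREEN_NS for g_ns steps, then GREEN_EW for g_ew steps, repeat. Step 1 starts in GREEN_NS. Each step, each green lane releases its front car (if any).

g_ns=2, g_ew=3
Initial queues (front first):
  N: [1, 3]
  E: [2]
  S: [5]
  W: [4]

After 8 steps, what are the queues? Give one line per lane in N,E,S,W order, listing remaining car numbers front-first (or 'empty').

Step 1 [NS]: N:car1-GO,E:wait,S:car5-GO,W:wait | queues: N=1 E=1 S=0 W=1
Step 2 [NS]: N:car3-GO,E:wait,S:empty,W:wait | queues: N=0 E=1 S=0 W=1
Step 3 [EW]: N:wait,E:car2-GO,S:wait,W:car4-GO | queues: N=0 E=0 S=0 W=0

N: empty
E: empty
S: empty
W: empty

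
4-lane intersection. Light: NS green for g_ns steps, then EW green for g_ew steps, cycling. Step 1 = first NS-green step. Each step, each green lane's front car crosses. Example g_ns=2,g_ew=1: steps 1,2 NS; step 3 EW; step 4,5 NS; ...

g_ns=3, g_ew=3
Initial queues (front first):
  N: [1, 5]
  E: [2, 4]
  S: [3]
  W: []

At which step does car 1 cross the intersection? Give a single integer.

Step 1 [NS]: N:car1-GO,E:wait,S:car3-GO,W:wait | queues: N=1 E=2 S=0 W=0
Step 2 [NS]: N:car5-GO,E:wait,S:empty,W:wait | queues: N=0 E=2 S=0 W=0
Step 3 [NS]: N:empty,E:wait,S:empty,W:wait | queues: N=0 E=2 S=0 W=0
Step 4 [EW]: N:wait,E:car2-GO,S:wait,W:empty | queues: N=0 E=1 S=0 W=0
Step 5 [EW]: N:wait,E:car4-GO,S:wait,W:empty | queues: N=0 E=0 S=0 W=0
Car 1 crosses at step 1

1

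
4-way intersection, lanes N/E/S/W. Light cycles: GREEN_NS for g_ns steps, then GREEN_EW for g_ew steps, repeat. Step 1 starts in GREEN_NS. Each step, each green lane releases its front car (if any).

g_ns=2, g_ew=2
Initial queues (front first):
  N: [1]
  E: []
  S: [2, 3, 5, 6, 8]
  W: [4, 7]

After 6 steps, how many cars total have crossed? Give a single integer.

Answer: 7

Derivation:
Step 1 [NS]: N:car1-GO,E:wait,S:car2-GO,W:wait | queues: N=0 E=0 S=4 W=2
Step 2 [NS]: N:empty,E:wait,S:car3-GO,W:wait | queues: N=0 E=0 S=3 W=2
Step 3 [EW]: N:wait,E:empty,S:wait,W:car4-GO | queues: N=0 E=0 S=3 W=1
Step 4 [EW]: N:wait,E:empty,S:wait,W:car7-GO | queues: N=0 E=0 S=3 W=0
Step 5 [NS]: N:empty,E:wait,S:car5-GO,W:wait | queues: N=0 E=0 S=2 W=0
Step 6 [NS]: N:empty,E:wait,S:car6-GO,W:wait | queues: N=0 E=0 S=1 W=0
Cars crossed by step 6: 7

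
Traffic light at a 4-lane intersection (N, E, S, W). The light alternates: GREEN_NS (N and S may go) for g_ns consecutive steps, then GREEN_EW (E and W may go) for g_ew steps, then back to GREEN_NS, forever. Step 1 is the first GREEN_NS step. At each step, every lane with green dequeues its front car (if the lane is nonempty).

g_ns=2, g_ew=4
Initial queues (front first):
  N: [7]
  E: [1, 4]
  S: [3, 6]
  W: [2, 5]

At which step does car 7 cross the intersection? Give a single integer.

Step 1 [NS]: N:car7-GO,E:wait,S:car3-GO,W:wait | queues: N=0 E=2 S=1 W=2
Step 2 [NS]: N:empty,E:wait,S:car6-GO,W:wait | queues: N=0 E=2 S=0 W=2
Step 3 [EW]: N:wait,E:car1-GO,S:wait,W:car2-GO | queues: N=0 E=1 S=0 W=1
Step 4 [EW]: N:wait,E:car4-GO,S:wait,W:car5-GO | queues: N=0 E=0 S=0 W=0
Car 7 crosses at step 1

1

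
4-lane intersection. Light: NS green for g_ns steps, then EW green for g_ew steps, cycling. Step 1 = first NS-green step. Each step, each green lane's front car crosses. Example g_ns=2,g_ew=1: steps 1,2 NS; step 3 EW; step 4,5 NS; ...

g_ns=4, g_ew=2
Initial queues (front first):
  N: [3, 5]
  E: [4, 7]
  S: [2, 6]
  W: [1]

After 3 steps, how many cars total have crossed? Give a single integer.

Answer: 4

Derivation:
Step 1 [NS]: N:car3-GO,E:wait,S:car2-GO,W:wait | queues: N=1 E=2 S=1 W=1
Step 2 [NS]: N:car5-GO,E:wait,S:car6-GO,W:wait | queues: N=0 E=2 S=0 W=1
Step 3 [NS]: N:empty,E:wait,S:empty,W:wait | queues: N=0 E=2 S=0 W=1
Cars crossed by step 3: 4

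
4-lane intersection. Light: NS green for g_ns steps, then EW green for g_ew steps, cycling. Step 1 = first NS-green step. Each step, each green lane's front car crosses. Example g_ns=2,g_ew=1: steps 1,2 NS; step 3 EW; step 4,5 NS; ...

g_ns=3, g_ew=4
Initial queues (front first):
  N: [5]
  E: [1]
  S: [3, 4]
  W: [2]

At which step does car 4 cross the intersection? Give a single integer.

Step 1 [NS]: N:car5-GO,E:wait,S:car3-GO,W:wait | queues: N=0 E=1 S=1 W=1
Step 2 [NS]: N:empty,E:wait,S:car4-GO,W:wait | queues: N=0 E=1 S=0 W=1
Step 3 [NS]: N:empty,E:wait,S:empty,W:wait | queues: N=0 E=1 S=0 W=1
Step 4 [EW]: N:wait,E:car1-GO,S:wait,W:car2-GO | queues: N=0 E=0 S=0 W=0
Car 4 crosses at step 2

2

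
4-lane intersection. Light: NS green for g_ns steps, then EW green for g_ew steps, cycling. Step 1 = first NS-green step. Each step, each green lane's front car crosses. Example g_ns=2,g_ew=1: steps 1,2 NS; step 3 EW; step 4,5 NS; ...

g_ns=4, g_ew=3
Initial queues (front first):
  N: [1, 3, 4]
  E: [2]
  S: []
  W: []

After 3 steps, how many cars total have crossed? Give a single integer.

Answer: 3

Derivation:
Step 1 [NS]: N:car1-GO,E:wait,S:empty,W:wait | queues: N=2 E=1 S=0 W=0
Step 2 [NS]: N:car3-GO,E:wait,S:empty,W:wait | queues: N=1 E=1 S=0 W=0
Step 3 [NS]: N:car4-GO,E:wait,S:empty,W:wait | queues: N=0 E=1 S=0 W=0
Cars crossed by step 3: 3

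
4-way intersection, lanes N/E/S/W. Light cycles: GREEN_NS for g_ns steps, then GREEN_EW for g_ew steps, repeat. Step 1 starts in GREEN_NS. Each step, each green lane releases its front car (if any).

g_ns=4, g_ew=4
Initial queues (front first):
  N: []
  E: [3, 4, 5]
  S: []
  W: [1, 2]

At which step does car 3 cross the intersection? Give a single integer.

Step 1 [NS]: N:empty,E:wait,S:empty,W:wait | queues: N=0 E=3 S=0 W=2
Step 2 [NS]: N:empty,E:wait,S:empty,W:wait | queues: N=0 E=3 S=0 W=2
Step 3 [NS]: N:empty,E:wait,S:empty,W:wait | queues: N=0 E=3 S=0 W=2
Step 4 [NS]: N:empty,E:wait,S:empty,W:wait | queues: N=0 E=3 S=0 W=2
Step 5 [EW]: N:wait,E:car3-GO,S:wait,W:car1-GO | queues: N=0 E=2 S=0 W=1
Step 6 [EW]: N:wait,E:car4-GO,S:wait,W:car2-GO | queues: N=0 E=1 S=0 W=0
Step 7 [EW]: N:wait,E:car5-GO,S:wait,W:empty | queues: N=0 E=0 S=0 W=0
Car 3 crosses at step 5

5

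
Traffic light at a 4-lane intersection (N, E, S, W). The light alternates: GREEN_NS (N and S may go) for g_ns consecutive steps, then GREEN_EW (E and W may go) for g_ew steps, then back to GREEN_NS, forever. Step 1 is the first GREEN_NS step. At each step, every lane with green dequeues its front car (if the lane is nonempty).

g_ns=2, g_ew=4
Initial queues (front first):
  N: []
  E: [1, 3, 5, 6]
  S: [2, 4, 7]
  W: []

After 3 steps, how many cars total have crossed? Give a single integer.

Step 1 [NS]: N:empty,E:wait,S:car2-GO,W:wait | queues: N=0 E=4 S=2 W=0
Step 2 [NS]: N:empty,E:wait,S:car4-GO,W:wait | queues: N=0 E=4 S=1 W=0
Step 3 [EW]: N:wait,E:car1-GO,S:wait,W:empty | queues: N=0 E=3 S=1 W=0
Cars crossed by step 3: 3

Answer: 3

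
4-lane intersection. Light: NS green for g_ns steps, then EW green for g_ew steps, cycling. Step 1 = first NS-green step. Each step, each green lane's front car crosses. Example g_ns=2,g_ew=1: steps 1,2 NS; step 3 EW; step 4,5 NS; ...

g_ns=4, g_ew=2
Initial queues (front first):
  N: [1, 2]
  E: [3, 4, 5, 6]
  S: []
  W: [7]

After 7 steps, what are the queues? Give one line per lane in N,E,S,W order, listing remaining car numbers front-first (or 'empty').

Step 1 [NS]: N:car1-GO,E:wait,S:empty,W:wait | queues: N=1 E=4 S=0 W=1
Step 2 [NS]: N:car2-GO,E:wait,S:empty,W:wait | queues: N=0 E=4 S=0 W=1
Step 3 [NS]: N:empty,E:wait,S:empty,W:wait | queues: N=0 E=4 S=0 W=1
Step 4 [NS]: N:empty,E:wait,S:empty,W:wait | queues: N=0 E=4 S=0 W=1
Step 5 [EW]: N:wait,E:car3-GO,S:wait,W:car7-GO | queues: N=0 E=3 S=0 W=0
Step 6 [EW]: N:wait,E:car4-GO,S:wait,W:empty | queues: N=0 E=2 S=0 W=0
Step 7 [NS]: N:empty,E:wait,S:empty,W:wait | queues: N=0 E=2 S=0 W=0

N: empty
E: 5 6
S: empty
W: empty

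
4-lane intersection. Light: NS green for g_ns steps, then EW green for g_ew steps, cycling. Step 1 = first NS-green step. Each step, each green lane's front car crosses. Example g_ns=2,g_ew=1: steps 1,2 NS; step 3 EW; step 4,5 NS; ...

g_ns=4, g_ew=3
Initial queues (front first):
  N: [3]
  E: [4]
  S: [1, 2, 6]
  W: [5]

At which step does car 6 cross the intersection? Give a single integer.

Step 1 [NS]: N:car3-GO,E:wait,S:car1-GO,W:wait | queues: N=0 E=1 S=2 W=1
Step 2 [NS]: N:empty,E:wait,S:car2-GO,W:wait | queues: N=0 E=1 S=1 W=1
Step 3 [NS]: N:empty,E:wait,S:car6-GO,W:wait | queues: N=0 E=1 S=0 W=1
Step 4 [NS]: N:empty,E:wait,S:empty,W:wait | queues: N=0 E=1 S=0 W=1
Step 5 [EW]: N:wait,E:car4-GO,S:wait,W:car5-GO | queues: N=0 E=0 S=0 W=0
Car 6 crosses at step 3

3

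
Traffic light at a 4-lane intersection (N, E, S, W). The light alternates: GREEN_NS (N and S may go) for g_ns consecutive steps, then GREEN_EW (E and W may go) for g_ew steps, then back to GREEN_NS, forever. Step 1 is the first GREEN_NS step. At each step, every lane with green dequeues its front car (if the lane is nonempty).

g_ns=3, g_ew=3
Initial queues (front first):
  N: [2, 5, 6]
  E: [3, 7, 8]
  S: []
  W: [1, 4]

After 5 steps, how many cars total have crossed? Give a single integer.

Step 1 [NS]: N:car2-GO,E:wait,S:empty,W:wait | queues: N=2 E=3 S=0 W=2
Step 2 [NS]: N:car5-GO,E:wait,S:empty,W:wait | queues: N=1 E=3 S=0 W=2
Step 3 [NS]: N:car6-GO,E:wait,S:empty,W:wait | queues: N=0 E=3 S=0 W=2
Step 4 [EW]: N:wait,E:car3-GO,S:wait,W:car1-GO | queues: N=0 E=2 S=0 W=1
Step 5 [EW]: N:wait,E:car7-GO,S:wait,W:car4-GO | queues: N=0 E=1 S=0 W=0
Cars crossed by step 5: 7

Answer: 7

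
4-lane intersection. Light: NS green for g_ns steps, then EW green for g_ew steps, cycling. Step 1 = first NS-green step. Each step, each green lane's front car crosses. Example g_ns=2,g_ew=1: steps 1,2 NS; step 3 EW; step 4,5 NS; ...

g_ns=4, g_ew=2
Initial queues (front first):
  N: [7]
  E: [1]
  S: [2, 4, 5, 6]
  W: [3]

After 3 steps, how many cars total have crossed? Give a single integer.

Step 1 [NS]: N:car7-GO,E:wait,S:car2-GO,W:wait | queues: N=0 E=1 S=3 W=1
Step 2 [NS]: N:empty,E:wait,S:car4-GO,W:wait | queues: N=0 E=1 S=2 W=1
Step 3 [NS]: N:empty,E:wait,S:car5-GO,W:wait | queues: N=0 E=1 S=1 W=1
Cars crossed by step 3: 4

Answer: 4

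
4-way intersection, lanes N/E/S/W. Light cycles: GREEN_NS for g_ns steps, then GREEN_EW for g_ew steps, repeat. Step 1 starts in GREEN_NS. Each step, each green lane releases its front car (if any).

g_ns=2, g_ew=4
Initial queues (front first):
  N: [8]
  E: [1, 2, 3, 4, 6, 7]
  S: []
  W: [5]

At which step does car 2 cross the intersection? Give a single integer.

Step 1 [NS]: N:car8-GO,E:wait,S:empty,W:wait | queues: N=0 E=6 S=0 W=1
Step 2 [NS]: N:empty,E:wait,S:empty,W:wait | queues: N=0 E=6 S=0 W=1
Step 3 [EW]: N:wait,E:car1-GO,S:wait,W:car5-GO | queues: N=0 E=5 S=0 W=0
Step 4 [EW]: N:wait,E:car2-GO,S:wait,W:empty | queues: N=0 E=4 S=0 W=0
Step 5 [EW]: N:wait,E:car3-GO,S:wait,W:empty | queues: N=0 E=3 S=0 W=0
Step 6 [EW]: N:wait,E:car4-GO,S:wait,W:empty | queues: N=0 E=2 S=0 W=0
Step 7 [NS]: N:empty,E:wait,S:empty,W:wait | queues: N=0 E=2 S=0 W=0
Step 8 [NS]: N:empty,E:wait,S:empty,W:wait | queues: N=0 E=2 S=0 W=0
Step 9 [EW]: N:wait,E:car6-GO,S:wait,W:empty | queues: N=0 E=1 S=0 W=0
Step 10 [EW]: N:wait,E:car7-GO,S:wait,W:empty | queues: N=0 E=0 S=0 W=0
Car 2 crosses at step 4

4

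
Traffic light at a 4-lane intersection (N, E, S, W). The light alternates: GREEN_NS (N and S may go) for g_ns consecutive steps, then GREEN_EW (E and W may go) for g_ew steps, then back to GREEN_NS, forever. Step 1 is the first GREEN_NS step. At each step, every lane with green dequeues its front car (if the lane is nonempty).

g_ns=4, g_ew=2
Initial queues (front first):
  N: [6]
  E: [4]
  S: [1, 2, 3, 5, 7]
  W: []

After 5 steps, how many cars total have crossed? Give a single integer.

Answer: 6

Derivation:
Step 1 [NS]: N:car6-GO,E:wait,S:car1-GO,W:wait | queues: N=0 E=1 S=4 W=0
Step 2 [NS]: N:empty,E:wait,S:car2-GO,W:wait | queues: N=0 E=1 S=3 W=0
Step 3 [NS]: N:empty,E:wait,S:car3-GO,W:wait | queues: N=0 E=1 S=2 W=0
Step 4 [NS]: N:empty,E:wait,S:car5-GO,W:wait | queues: N=0 E=1 S=1 W=0
Step 5 [EW]: N:wait,E:car4-GO,S:wait,W:empty | queues: N=0 E=0 S=1 W=0
Cars crossed by step 5: 6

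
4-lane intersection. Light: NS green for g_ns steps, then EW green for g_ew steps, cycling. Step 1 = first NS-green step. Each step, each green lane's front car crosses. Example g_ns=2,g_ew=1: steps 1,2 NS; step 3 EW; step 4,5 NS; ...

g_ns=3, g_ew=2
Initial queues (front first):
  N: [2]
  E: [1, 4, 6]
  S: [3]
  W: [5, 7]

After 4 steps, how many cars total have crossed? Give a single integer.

Answer: 4

Derivation:
Step 1 [NS]: N:car2-GO,E:wait,S:car3-GO,W:wait | queues: N=0 E=3 S=0 W=2
Step 2 [NS]: N:empty,E:wait,S:empty,W:wait | queues: N=0 E=3 S=0 W=2
Step 3 [NS]: N:empty,E:wait,S:empty,W:wait | queues: N=0 E=3 S=0 W=2
Step 4 [EW]: N:wait,E:car1-GO,S:wait,W:car5-GO | queues: N=0 E=2 S=0 W=1
Cars crossed by step 4: 4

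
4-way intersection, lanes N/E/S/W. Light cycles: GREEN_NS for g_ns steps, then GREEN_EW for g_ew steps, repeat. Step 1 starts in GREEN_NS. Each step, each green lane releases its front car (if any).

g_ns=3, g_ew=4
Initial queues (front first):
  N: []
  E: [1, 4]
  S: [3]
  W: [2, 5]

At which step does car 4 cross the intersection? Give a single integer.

Step 1 [NS]: N:empty,E:wait,S:car3-GO,W:wait | queues: N=0 E=2 S=0 W=2
Step 2 [NS]: N:empty,E:wait,S:empty,W:wait | queues: N=0 E=2 S=0 W=2
Step 3 [NS]: N:empty,E:wait,S:empty,W:wait | queues: N=0 E=2 S=0 W=2
Step 4 [EW]: N:wait,E:car1-GO,S:wait,W:car2-GO | queues: N=0 E=1 S=0 W=1
Step 5 [EW]: N:wait,E:car4-GO,S:wait,W:car5-GO | queues: N=0 E=0 S=0 W=0
Car 4 crosses at step 5

5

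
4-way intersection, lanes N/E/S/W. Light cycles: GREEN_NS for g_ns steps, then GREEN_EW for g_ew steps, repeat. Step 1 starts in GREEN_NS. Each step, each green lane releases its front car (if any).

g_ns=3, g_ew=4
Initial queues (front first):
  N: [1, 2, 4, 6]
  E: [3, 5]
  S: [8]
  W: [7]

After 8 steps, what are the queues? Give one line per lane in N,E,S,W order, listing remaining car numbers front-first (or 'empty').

Step 1 [NS]: N:car1-GO,E:wait,S:car8-GO,W:wait | queues: N=3 E=2 S=0 W=1
Step 2 [NS]: N:car2-GO,E:wait,S:empty,W:wait | queues: N=2 E=2 S=0 W=1
Step 3 [NS]: N:car4-GO,E:wait,S:empty,W:wait | queues: N=1 E=2 S=0 W=1
Step 4 [EW]: N:wait,E:car3-GO,S:wait,W:car7-GO | queues: N=1 E=1 S=0 W=0
Step 5 [EW]: N:wait,E:car5-GO,S:wait,W:empty | queues: N=1 E=0 S=0 W=0
Step 6 [EW]: N:wait,E:empty,S:wait,W:empty | queues: N=1 E=0 S=0 W=0
Step 7 [EW]: N:wait,E:empty,S:wait,W:empty | queues: N=1 E=0 S=0 W=0
Step 8 [NS]: N:car6-GO,E:wait,S:empty,W:wait | queues: N=0 E=0 S=0 W=0

N: empty
E: empty
S: empty
W: empty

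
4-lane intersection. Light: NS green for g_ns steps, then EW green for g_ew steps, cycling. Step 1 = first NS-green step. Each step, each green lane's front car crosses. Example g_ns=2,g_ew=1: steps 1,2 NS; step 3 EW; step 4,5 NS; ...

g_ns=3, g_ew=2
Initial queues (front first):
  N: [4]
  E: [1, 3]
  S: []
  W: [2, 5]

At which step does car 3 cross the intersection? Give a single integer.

Step 1 [NS]: N:car4-GO,E:wait,S:empty,W:wait | queues: N=0 E=2 S=0 W=2
Step 2 [NS]: N:empty,E:wait,S:empty,W:wait | queues: N=0 E=2 S=0 W=2
Step 3 [NS]: N:empty,E:wait,S:empty,W:wait | queues: N=0 E=2 S=0 W=2
Step 4 [EW]: N:wait,E:car1-GO,S:wait,W:car2-GO | queues: N=0 E=1 S=0 W=1
Step 5 [EW]: N:wait,E:car3-GO,S:wait,W:car5-GO | queues: N=0 E=0 S=0 W=0
Car 3 crosses at step 5

5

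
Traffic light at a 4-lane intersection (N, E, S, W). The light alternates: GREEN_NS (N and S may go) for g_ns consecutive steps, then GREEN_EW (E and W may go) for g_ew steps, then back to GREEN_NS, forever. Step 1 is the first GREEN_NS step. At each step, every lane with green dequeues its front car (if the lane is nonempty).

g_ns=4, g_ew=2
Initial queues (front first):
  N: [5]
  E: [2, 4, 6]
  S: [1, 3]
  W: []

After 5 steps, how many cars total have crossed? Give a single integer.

Step 1 [NS]: N:car5-GO,E:wait,S:car1-GO,W:wait | queues: N=0 E=3 S=1 W=0
Step 2 [NS]: N:empty,E:wait,S:car3-GO,W:wait | queues: N=0 E=3 S=0 W=0
Step 3 [NS]: N:empty,E:wait,S:empty,W:wait | queues: N=0 E=3 S=0 W=0
Step 4 [NS]: N:empty,E:wait,S:empty,W:wait | queues: N=0 E=3 S=0 W=0
Step 5 [EW]: N:wait,E:car2-GO,S:wait,W:empty | queues: N=0 E=2 S=0 W=0
Cars crossed by step 5: 4

Answer: 4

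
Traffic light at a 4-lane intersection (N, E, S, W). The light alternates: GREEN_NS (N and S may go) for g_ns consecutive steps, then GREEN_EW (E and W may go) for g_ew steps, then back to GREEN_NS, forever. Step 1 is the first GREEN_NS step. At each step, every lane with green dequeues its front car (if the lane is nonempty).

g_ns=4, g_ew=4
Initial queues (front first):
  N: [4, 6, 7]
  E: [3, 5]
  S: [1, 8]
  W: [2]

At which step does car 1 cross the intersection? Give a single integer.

Step 1 [NS]: N:car4-GO,E:wait,S:car1-GO,W:wait | queues: N=2 E=2 S=1 W=1
Step 2 [NS]: N:car6-GO,E:wait,S:car8-GO,W:wait | queues: N=1 E=2 S=0 W=1
Step 3 [NS]: N:car7-GO,E:wait,S:empty,W:wait | queues: N=0 E=2 S=0 W=1
Step 4 [NS]: N:empty,E:wait,S:empty,W:wait | queues: N=0 E=2 S=0 W=1
Step 5 [EW]: N:wait,E:car3-GO,S:wait,W:car2-GO | queues: N=0 E=1 S=0 W=0
Step 6 [EW]: N:wait,E:car5-GO,S:wait,W:empty | queues: N=0 E=0 S=0 W=0
Car 1 crosses at step 1

1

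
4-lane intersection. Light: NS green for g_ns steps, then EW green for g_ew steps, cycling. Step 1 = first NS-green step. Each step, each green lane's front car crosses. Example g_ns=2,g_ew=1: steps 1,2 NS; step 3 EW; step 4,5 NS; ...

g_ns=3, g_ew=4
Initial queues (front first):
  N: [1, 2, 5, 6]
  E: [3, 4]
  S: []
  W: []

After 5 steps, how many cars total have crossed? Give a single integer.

Step 1 [NS]: N:car1-GO,E:wait,S:empty,W:wait | queues: N=3 E=2 S=0 W=0
Step 2 [NS]: N:car2-GO,E:wait,S:empty,W:wait | queues: N=2 E=2 S=0 W=0
Step 3 [NS]: N:car5-GO,E:wait,S:empty,W:wait | queues: N=1 E=2 S=0 W=0
Step 4 [EW]: N:wait,E:car3-GO,S:wait,W:empty | queues: N=1 E=1 S=0 W=0
Step 5 [EW]: N:wait,E:car4-GO,S:wait,W:empty | queues: N=1 E=0 S=0 W=0
Cars crossed by step 5: 5

Answer: 5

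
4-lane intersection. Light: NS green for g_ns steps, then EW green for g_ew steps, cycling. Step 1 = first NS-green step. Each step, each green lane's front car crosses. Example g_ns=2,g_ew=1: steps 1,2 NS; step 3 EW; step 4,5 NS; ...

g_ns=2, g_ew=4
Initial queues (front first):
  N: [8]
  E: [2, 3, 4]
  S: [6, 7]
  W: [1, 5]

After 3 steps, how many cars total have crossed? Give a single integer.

Step 1 [NS]: N:car8-GO,E:wait,S:car6-GO,W:wait | queues: N=0 E=3 S=1 W=2
Step 2 [NS]: N:empty,E:wait,S:car7-GO,W:wait | queues: N=0 E=3 S=0 W=2
Step 3 [EW]: N:wait,E:car2-GO,S:wait,W:car1-GO | queues: N=0 E=2 S=0 W=1
Cars crossed by step 3: 5

Answer: 5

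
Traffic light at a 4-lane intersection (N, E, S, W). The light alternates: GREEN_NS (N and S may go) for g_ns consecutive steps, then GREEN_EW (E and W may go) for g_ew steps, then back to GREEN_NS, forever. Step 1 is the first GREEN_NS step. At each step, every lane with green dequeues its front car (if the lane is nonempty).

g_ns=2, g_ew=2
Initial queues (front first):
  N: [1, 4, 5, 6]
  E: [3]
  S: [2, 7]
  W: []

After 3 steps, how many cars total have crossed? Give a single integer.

Step 1 [NS]: N:car1-GO,E:wait,S:car2-GO,W:wait | queues: N=3 E=1 S=1 W=0
Step 2 [NS]: N:car4-GO,E:wait,S:car7-GO,W:wait | queues: N=2 E=1 S=0 W=0
Step 3 [EW]: N:wait,E:car3-GO,S:wait,W:empty | queues: N=2 E=0 S=0 W=0
Cars crossed by step 3: 5

Answer: 5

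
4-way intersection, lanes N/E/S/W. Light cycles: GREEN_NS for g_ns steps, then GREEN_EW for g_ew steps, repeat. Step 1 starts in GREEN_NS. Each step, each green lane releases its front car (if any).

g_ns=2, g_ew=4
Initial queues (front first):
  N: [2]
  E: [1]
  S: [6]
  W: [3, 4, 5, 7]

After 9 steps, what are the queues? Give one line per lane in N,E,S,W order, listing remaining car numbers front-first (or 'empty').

Step 1 [NS]: N:car2-GO,E:wait,S:car6-GO,W:wait | queues: N=0 E=1 S=0 W=4
Step 2 [NS]: N:empty,E:wait,S:empty,W:wait | queues: N=0 E=1 S=0 W=4
Step 3 [EW]: N:wait,E:car1-GO,S:wait,W:car3-GO | queues: N=0 E=0 S=0 W=3
Step 4 [EW]: N:wait,E:empty,S:wait,W:car4-GO | queues: N=0 E=0 S=0 W=2
Step 5 [EW]: N:wait,E:empty,S:wait,W:car5-GO | queues: N=0 E=0 S=0 W=1
Step 6 [EW]: N:wait,E:empty,S:wait,W:car7-GO | queues: N=0 E=0 S=0 W=0

N: empty
E: empty
S: empty
W: empty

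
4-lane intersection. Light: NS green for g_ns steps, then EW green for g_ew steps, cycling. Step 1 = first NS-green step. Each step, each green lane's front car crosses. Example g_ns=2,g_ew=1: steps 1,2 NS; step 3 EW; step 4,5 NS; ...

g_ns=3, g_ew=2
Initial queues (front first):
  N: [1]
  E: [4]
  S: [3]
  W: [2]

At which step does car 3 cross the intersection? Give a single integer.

Step 1 [NS]: N:car1-GO,E:wait,S:car3-GO,W:wait | queues: N=0 E=1 S=0 W=1
Step 2 [NS]: N:empty,E:wait,S:empty,W:wait | queues: N=0 E=1 S=0 W=1
Step 3 [NS]: N:empty,E:wait,S:empty,W:wait | queues: N=0 E=1 S=0 W=1
Step 4 [EW]: N:wait,E:car4-GO,S:wait,W:car2-GO | queues: N=0 E=0 S=0 W=0
Car 3 crosses at step 1

1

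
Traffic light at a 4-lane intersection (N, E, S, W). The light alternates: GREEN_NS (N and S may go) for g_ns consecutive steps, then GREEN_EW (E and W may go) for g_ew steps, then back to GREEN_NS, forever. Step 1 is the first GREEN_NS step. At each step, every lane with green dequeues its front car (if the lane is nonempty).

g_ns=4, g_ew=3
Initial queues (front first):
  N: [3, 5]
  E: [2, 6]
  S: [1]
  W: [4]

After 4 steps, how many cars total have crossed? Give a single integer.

Step 1 [NS]: N:car3-GO,E:wait,S:car1-GO,W:wait | queues: N=1 E=2 S=0 W=1
Step 2 [NS]: N:car5-GO,E:wait,S:empty,W:wait | queues: N=0 E=2 S=0 W=1
Step 3 [NS]: N:empty,E:wait,S:empty,W:wait | queues: N=0 E=2 S=0 W=1
Step 4 [NS]: N:empty,E:wait,S:empty,W:wait | queues: N=0 E=2 S=0 W=1
Cars crossed by step 4: 3

Answer: 3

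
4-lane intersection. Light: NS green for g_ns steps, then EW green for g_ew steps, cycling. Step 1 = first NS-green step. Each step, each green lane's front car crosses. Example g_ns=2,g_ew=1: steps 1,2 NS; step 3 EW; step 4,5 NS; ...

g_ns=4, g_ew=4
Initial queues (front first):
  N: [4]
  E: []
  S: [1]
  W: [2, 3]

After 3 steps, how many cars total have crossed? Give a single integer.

Step 1 [NS]: N:car4-GO,E:wait,S:car1-GO,W:wait | queues: N=0 E=0 S=0 W=2
Step 2 [NS]: N:empty,E:wait,S:empty,W:wait | queues: N=0 E=0 S=0 W=2
Step 3 [NS]: N:empty,E:wait,S:empty,W:wait | queues: N=0 E=0 S=0 W=2
Cars crossed by step 3: 2

Answer: 2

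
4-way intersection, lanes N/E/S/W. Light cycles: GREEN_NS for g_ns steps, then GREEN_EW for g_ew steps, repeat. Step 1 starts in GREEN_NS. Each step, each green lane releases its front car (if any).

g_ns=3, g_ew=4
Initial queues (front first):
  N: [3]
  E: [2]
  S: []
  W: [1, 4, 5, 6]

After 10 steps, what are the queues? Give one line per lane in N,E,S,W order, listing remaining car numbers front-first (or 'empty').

Step 1 [NS]: N:car3-GO,E:wait,S:empty,W:wait | queues: N=0 E=1 S=0 W=4
Step 2 [NS]: N:empty,E:wait,S:empty,W:wait | queues: N=0 E=1 S=0 W=4
Step 3 [NS]: N:empty,E:wait,S:empty,W:wait | queues: N=0 E=1 S=0 W=4
Step 4 [EW]: N:wait,E:car2-GO,S:wait,W:car1-GO | queues: N=0 E=0 S=0 W=3
Step 5 [EW]: N:wait,E:empty,S:wait,W:car4-GO | queues: N=0 E=0 S=0 W=2
Step 6 [EW]: N:wait,E:empty,S:wait,W:car5-GO | queues: N=0 E=0 S=0 W=1
Step 7 [EW]: N:wait,E:empty,S:wait,W:car6-GO | queues: N=0 E=0 S=0 W=0

N: empty
E: empty
S: empty
W: empty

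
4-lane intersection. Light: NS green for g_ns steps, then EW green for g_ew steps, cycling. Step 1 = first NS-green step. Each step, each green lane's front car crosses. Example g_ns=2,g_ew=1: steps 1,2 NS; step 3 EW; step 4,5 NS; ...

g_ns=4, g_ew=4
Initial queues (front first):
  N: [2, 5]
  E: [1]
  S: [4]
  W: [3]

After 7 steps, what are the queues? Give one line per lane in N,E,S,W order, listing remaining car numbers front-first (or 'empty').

Step 1 [NS]: N:car2-GO,E:wait,S:car4-GO,W:wait | queues: N=1 E=1 S=0 W=1
Step 2 [NS]: N:car5-GO,E:wait,S:empty,W:wait | queues: N=0 E=1 S=0 W=1
Step 3 [NS]: N:empty,E:wait,S:empty,W:wait | queues: N=0 E=1 S=0 W=1
Step 4 [NS]: N:empty,E:wait,S:empty,W:wait | queues: N=0 E=1 S=0 W=1
Step 5 [EW]: N:wait,E:car1-GO,S:wait,W:car3-GO | queues: N=0 E=0 S=0 W=0

N: empty
E: empty
S: empty
W: empty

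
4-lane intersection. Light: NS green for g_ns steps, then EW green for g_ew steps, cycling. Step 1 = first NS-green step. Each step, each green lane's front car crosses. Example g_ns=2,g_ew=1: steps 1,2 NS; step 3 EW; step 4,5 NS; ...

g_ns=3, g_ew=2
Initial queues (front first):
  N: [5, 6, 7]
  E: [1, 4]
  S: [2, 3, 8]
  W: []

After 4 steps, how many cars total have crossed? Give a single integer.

Answer: 7

Derivation:
Step 1 [NS]: N:car5-GO,E:wait,S:car2-GO,W:wait | queues: N=2 E=2 S=2 W=0
Step 2 [NS]: N:car6-GO,E:wait,S:car3-GO,W:wait | queues: N=1 E=2 S=1 W=0
Step 3 [NS]: N:car7-GO,E:wait,S:car8-GO,W:wait | queues: N=0 E=2 S=0 W=0
Step 4 [EW]: N:wait,E:car1-GO,S:wait,W:empty | queues: N=0 E=1 S=0 W=0
Cars crossed by step 4: 7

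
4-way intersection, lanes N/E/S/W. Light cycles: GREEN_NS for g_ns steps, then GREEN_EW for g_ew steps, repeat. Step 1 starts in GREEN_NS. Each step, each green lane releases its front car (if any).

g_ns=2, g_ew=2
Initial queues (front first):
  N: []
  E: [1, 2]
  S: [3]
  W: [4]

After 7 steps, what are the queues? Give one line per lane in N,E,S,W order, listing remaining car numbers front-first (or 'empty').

Step 1 [NS]: N:empty,E:wait,S:car3-GO,W:wait | queues: N=0 E=2 S=0 W=1
Step 2 [NS]: N:empty,E:wait,S:empty,W:wait | queues: N=0 E=2 S=0 W=1
Step 3 [EW]: N:wait,E:car1-GO,S:wait,W:car4-GO | queues: N=0 E=1 S=0 W=0
Step 4 [EW]: N:wait,E:car2-GO,S:wait,W:empty | queues: N=0 E=0 S=0 W=0

N: empty
E: empty
S: empty
W: empty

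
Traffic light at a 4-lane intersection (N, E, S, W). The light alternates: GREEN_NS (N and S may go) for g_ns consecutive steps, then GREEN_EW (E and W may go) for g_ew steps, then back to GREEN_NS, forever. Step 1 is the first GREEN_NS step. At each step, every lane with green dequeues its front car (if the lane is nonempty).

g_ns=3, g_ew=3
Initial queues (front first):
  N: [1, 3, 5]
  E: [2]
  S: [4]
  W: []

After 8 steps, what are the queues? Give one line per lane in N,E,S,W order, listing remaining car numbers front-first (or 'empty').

Step 1 [NS]: N:car1-GO,E:wait,S:car4-GO,W:wait | queues: N=2 E=1 S=0 W=0
Step 2 [NS]: N:car3-GO,E:wait,S:empty,W:wait | queues: N=1 E=1 S=0 W=0
Step 3 [NS]: N:car5-GO,E:wait,S:empty,W:wait | queues: N=0 E=1 S=0 W=0
Step 4 [EW]: N:wait,E:car2-GO,S:wait,W:empty | queues: N=0 E=0 S=0 W=0

N: empty
E: empty
S: empty
W: empty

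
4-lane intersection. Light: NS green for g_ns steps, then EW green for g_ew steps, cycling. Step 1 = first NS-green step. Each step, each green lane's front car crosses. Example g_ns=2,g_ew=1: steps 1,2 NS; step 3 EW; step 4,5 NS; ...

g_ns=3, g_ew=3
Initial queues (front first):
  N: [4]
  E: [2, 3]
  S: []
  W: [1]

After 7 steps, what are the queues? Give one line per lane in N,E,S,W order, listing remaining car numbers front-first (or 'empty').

Step 1 [NS]: N:car4-GO,E:wait,S:empty,W:wait | queues: N=0 E=2 S=0 W=1
Step 2 [NS]: N:empty,E:wait,S:empty,W:wait | queues: N=0 E=2 S=0 W=1
Step 3 [NS]: N:empty,E:wait,S:empty,W:wait | queues: N=0 E=2 S=0 W=1
Step 4 [EW]: N:wait,E:car2-GO,S:wait,W:car1-GO | queues: N=0 E=1 S=0 W=0
Step 5 [EW]: N:wait,E:car3-GO,S:wait,W:empty | queues: N=0 E=0 S=0 W=0

N: empty
E: empty
S: empty
W: empty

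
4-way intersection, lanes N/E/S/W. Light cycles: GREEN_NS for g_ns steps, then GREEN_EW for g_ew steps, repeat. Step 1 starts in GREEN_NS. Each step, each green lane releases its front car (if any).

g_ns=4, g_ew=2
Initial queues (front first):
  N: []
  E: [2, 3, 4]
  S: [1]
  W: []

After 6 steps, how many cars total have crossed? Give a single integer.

Answer: 3

Derivation:
Step 1 [NS]: N:empty,E:wait,S:car1-GO,W:wait | queues: N=0 E=3 S=0 W=0
Step 2 [NS]: N:empty,E:wait,S:empty,W:wait | queues: N=0 E=3 S=0 W=0
Step 3 [NS]: N:empty,E:wait,S:empty,W:wait | queues: N=0 E=3 S=0 W=0
Step 4 [NS]: N:empty,E:wait,S:empty,W:wait | queues: N=0 E=3 S=0 W=0
Step 5 [EW]: N:wait,E:car2-GO,S:wait,W:empty | queues: N=0 E=2 S=0 W=0
Step 6 [EW]: N:wait,E:car3-GO,S:wait,W:empty | queues: N=0 E=1 S=0 W=0
Cars crossed by step 6: 3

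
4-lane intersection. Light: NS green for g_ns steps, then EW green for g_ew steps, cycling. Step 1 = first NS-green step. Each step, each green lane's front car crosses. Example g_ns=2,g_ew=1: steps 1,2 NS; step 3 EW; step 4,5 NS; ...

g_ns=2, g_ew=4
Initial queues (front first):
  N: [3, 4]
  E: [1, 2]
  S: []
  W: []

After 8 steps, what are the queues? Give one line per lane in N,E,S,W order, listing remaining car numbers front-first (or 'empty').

Step 1 [NS]: N:car3-GO,E:wait,S:empty,W:wait | queues: N=1 E=2 S=0 W=0
Step 2 [NS]: N:car4-GO,E:wait,S:empty,W:wait | queues: N=0 E=2 S=0 W=0
Step 3 [EW]: N:wait,E:car1-GO,S:wait,W:empty | queues: N=0 E=1 S=0 W=0
Step 4 [EW]: N:wait,E:car2-GO,S:wait,W:empty | queues: N=0 E=0 S=0 W=0

N: empty
E: empty
S: empty
W: empty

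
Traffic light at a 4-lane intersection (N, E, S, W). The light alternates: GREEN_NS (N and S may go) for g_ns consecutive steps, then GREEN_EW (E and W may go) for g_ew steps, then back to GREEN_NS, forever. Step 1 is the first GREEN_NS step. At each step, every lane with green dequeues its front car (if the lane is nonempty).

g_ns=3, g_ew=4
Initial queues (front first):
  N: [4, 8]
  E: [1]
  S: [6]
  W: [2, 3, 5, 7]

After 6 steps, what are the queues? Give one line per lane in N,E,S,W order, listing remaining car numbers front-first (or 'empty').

Step 1 [NS]: N:car4-GO,E:wait,S:car6-GO,W:wait | queues: N=1 E=1 S=0 W=4
Step 2 [NS]: N:car8-GO,E:wait,S:empty,W:wait | queues: N=0 E=1 S=0 W=4
Step 3 [NS]: N:empty,E:wait,S:empty,W:wait | queues: N=0 E=1 S=0 W=4
Step 4 [EW]: N:wait,E:car1-GO,S:wait,W:car2-GO | queues: N=0 E=0 S=0 W=3
Step 5 [EW]: N:wait,E:empty,S:wait,W:car3-GO | queues: N=0 E=0 S=0 W=2
Step 6 [EW]: N:wait,E:empty,S:wait,W:car5-GO | queues: N=0 E=0 S=0 W=1

N: empty
E: empty
S: empty
W: 7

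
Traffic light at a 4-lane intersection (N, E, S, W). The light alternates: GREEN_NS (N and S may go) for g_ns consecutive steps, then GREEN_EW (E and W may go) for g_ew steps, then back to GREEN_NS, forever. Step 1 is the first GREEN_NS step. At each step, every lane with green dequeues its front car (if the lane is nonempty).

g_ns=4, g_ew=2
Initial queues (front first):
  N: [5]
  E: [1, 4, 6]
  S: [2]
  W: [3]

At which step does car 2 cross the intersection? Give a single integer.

Step 1 [NS]: N:car5-GO,E:wait,S:car2-GO,W:wait | queues: N=0 E=3 S=0 W=1
Step 2 [NS]: N:empty,E:wait,S:empty,W:wait | queues: N=0 E=3 S=0 W=1
Step 3 [NS]: N:empty,E:wait,S:empty,W:wait | queues: N=0 E=3 S=0 W=1
Step 4 [NS]: N:empty,E:wait,S:empty,W:wait | queues: N=0 E=3 S=0 W=1
Step 5 [EW]: N:wait,E:car1-GO,S:wait,W:car3-GO | queues: N=0 E=2 S=0 W=0
Step 6 [EW]: N:wait,E:car4-GO,S:wait,W:empty | queues: N=0 E=1 S=0 W=0
Step 7 [NS]: N:empty,E:wait,S:empty,W:wait | queues: N=0 E=1 S=0 W=0
Step 8 [NS]: N:empty,E:wait,S:empty,W:wait | queues: N=0 E=1 S=0 W=0
Step 9 [NS]: N:empty,E:wait,S:empty,W:wait | queues: N=0 E=1 S=0 W=0
Step 10 [NS]: N:empty,E:wait,S:empty,W:wait | queues: N=0 E=1 S=0 W=0
Step 11 [EW]: N:wait,E:car6-GO,S:wait,W:empty | queues: N=0 E=0 S=0 W=0
Car 2 crosses at step 1

1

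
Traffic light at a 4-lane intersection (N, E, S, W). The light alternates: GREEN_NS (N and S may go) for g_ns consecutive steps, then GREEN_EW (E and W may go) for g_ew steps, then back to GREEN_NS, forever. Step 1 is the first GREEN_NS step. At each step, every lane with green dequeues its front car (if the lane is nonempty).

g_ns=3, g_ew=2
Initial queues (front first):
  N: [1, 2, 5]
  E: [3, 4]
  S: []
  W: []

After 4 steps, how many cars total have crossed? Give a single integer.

Step 1 [NS]: N:car1-GO,E:wait,S:empty,W:wait | queues: N=2 E=2 S=0 W=0
Step 2 [NS]: N:car2-GO,E:wait,S:empty,W:wait | queues: N=1 E=2 S=0 W=0
Step 3 [NS]: N:car5-GO,E:wait,S:empty,W:wait | queues: N=0 E=2 S=0 W=0
Step 4 [EW]: N:wait,E:car3-GO,S:wait,W:empty | queues: N=0 E=1 S=0 W=0
Cars crossed by step 4: 4

Answer: 4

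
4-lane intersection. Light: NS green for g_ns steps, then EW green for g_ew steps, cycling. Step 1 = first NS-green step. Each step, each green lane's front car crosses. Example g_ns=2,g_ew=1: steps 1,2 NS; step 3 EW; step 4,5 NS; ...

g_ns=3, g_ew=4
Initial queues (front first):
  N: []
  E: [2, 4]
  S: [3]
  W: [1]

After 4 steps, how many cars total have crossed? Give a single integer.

Answer: 3

Derivation:
Step 1 [NS]: N:empty,E:wait,S:car3-GO,W:wait | queues: N=0 E=2 S=0 W=1
Step 2 [NS]: N:empty,E:wait,S:empty,W:wait | queues: N=0 E=2 S=0 W=1
Step 3 [NS]: N:empty,E:wait,S:empty,W:wait | queues: N=0 E=2 S=0 W=1
Step 4 [EW]: N:wait,E:car2-GO,S:wait,W:car1-GO | queues: N=0 E=1 S=0 W=0
Cars crossed by step 4: 3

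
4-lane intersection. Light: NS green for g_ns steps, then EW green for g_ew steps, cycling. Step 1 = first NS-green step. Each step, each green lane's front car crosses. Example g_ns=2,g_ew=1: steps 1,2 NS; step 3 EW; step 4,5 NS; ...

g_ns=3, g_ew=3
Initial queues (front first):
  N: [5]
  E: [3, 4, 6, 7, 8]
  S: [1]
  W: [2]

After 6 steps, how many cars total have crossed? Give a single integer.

Step 1 [NS]: N:car5-GO,E:wait,S:car1-GO,W:wait | queues: N=0 E=5 S=0 W=1
Step 2 [NS]: N:empty,E:wait,S:empty,W:wait | queues: N=0 E=5 S=0 W=1
Step 3 [NS]: N:empty,E:wait,S:empty,W:wait | queues: N=0 E=5 S=0 W=1
Step 4 [EW]: N:wait,E:car3-GO,S:wait,W:car2-GO | queues: N=0 E=4 S=0 W=0
Step 5 [EW]: N:wait,E:car4-GO,S:wait,W:empty | queues: N=0 E=3 S=0 W=0
Step 6 [EW]: N:wait,E:car6-GO,S:wait,W:empty | queues: N=0 E=2 S=0 W=0
Cars crossed by step 6: 6

Answer: 6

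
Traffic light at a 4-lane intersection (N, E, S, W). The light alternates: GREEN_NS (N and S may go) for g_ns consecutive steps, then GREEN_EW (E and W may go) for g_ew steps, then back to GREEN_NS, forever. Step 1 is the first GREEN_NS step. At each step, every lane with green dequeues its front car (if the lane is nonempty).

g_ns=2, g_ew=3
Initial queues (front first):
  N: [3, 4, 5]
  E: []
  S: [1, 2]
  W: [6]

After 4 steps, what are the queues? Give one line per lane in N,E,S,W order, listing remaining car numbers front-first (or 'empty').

Step 1 [NS]: N:car3-GO,E:wait,S:car1-GO,W:wait | queues: N=2 E=0 S=1 W=1
Step 2 [NS]: N:car4-GO,E:wait,S:car2-GO,W:wait | queues: N=1 E=0 S=0 W=1
Step 3 [EW]: N:wait,E:empty,S:wait,W:car6-GO | queues: N=1 E=0 S=0 W=0
Step 4 [EW]: N:wait,E:empty,S:wait,W:empty | queues: N=1 E=0 S=0 W=0

N: 5
E: empty
S: empty
W: empty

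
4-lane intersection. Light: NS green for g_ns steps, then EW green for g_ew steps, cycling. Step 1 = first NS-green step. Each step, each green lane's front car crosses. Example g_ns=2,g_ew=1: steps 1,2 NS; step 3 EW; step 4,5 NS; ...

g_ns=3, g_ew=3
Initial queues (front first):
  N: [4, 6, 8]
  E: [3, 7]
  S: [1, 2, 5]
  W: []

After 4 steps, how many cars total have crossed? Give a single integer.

Answer: 7

Derivation:
Step 1 [NS]: N:car4-GO,E:wait,S:car1-GO,W:wait | queues: N=2 E=2 S=2 W=0
Step 2 [NS]: N:car6-GO,E:wait,S:car2-GO,W:wait | queues: N=1 E=2 S=1 W=0
Step 3 [NS]: N:car8-GO,E:wait,S:car5-GO,W:wait | queues: N=0 E=2 S=0 W=0
Step 4 [EW]: N:wait,E:car3-GO,S:wait,W:empty | queues: N=0 E=1 S=0 W=0
Cars crossed by step 4: 7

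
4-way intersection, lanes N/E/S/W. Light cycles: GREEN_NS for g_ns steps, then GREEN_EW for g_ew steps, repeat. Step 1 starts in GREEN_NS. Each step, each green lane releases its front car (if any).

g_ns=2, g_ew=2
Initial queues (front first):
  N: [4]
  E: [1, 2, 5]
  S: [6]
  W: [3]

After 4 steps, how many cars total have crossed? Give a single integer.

Answer: 5

Derivation:
Step 1 [NS]: N:car4-GO,E:wait,S:car6-GO,W:wait | queues: N=0 E=3 S=0 W=1
Step 2 [NS]: N:empty,E:wait,S:empty,W:wait | queues: N=0 E=3 S=0 W=1
Step 3 [EW]: N:wait,E:car1-GO,S:wait,W:car3-GO | queues: N=0 E=2 S=0 W=0
Step 4 [EW]: N:wait,E:car2-GO,S:wait,W:empty | queues: N=0 E=1 S=0 W=0
Cars crossed by step 4: 5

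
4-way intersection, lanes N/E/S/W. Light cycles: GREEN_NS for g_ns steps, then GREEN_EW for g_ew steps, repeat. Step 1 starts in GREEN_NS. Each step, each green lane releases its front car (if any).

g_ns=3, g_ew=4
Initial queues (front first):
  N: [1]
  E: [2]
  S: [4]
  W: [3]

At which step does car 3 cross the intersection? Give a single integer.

Step 1 [NS]: N:car1-GO,E:wait,S:car4-GO,W:wait | queues: N=0 E=1 S=0 W=1
Step 2 [NS]: N:empty,E:wait,S:empty,W:wait | queues: N=0 E=1 S=0 W=1
Step 3 [NS]: N:empty,E:wait,S:empty,W:wait | queues: N=0 E=1 S=0 W=1
Step 4 [EW]: N:wait,E:car2-GO,S:wait,W:car3-GO | queues: N=0 E=0 S=0 W=0
Car 3 crosses at step 4

4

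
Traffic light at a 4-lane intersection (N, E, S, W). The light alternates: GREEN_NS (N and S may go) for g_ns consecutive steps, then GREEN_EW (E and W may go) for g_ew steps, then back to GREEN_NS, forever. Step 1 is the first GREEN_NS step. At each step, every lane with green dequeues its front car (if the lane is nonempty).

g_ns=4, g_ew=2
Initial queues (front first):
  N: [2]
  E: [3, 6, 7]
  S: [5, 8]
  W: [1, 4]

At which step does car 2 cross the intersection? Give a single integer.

Step 1 [NS]: N:car2-GO,E:wait,S:car5-GO,W:wait | queues: N=0 E=3 S=1 W=2
Step 2 [NS]: N:empty,E:wait,S:car8-GO,W:wait | queues: N=0 E=3 S=0 W=2
Step 3 [NS]: N:empty,E:wait,S:empty,W:wait | queues: N=0 E=3 S=0 W=2
Step 4 [NS]: N:empty,E:wait,S:empty,W:wait | queues: N=0 E=3 S=0 W=2
Step 5 [EW]: N:wait,E:car3-GO,S:wait,W:car1-GO | queues: N=0 E=2 S=0 W=1
Step 6 [EW]: N:wait,E:car6-GO,S:wait,W:car4-GO | queues: N=0 E=1 S=0 W=0
Step 7 [NS]: N:empty,E:wait,S:empty,W:wait | queues: N=0 E=1 S=0 W=0
Step 8 [NS]: N:empty,E:wait,S:empty,W:wait | queues: N=0 E=1 S=0 W=0
Step 9 [NS]: N:empty,E:wait,S:empty,W:wait | queues: N=0 E=1 S=0 W=0
Step 10 [NS]: N:empty,E:wait,S:empty,W:wait | queues: N=0 E=1 S=0 W=0
Step 11 [EW]: N:wait,E:car7-GO,S:wait,W:empty | queues: N=0 E=0 S=0 W=0
Car 2 crosses at step 1

1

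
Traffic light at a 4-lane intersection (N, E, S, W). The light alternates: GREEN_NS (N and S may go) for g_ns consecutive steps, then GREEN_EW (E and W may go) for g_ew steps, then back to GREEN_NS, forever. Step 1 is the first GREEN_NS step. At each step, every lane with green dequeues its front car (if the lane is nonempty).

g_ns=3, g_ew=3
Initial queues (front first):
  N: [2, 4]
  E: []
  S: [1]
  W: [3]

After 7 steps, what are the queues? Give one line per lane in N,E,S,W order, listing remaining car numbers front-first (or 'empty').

Step 1 [NS]: N:car2-GO,E:wait,S:car1-GO,W:wait | queues: N=1 E=0 S=0 W=1
Step 2 [NS]: N:car4-GO,E:wait,S:empty,W:wait | queues: N=0 E=0 S=0 W=1
Step 3 [NS]: N:empty,E:wait,S:empty,W:wait | queues: N=0 E=0 S=0 W=1
Step 4 [EW]: N:wait,E:empty,S:wait,W:car3-GO | queues: N=0 E=0 S=0 W=0

N: empty
E: empty
S: empty
W: empty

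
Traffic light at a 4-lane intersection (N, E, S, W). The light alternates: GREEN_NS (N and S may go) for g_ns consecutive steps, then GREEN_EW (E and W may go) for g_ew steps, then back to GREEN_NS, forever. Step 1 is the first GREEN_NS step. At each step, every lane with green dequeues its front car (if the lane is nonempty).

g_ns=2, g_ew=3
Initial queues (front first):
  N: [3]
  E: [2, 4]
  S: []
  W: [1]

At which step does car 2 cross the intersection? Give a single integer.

Step 1 [NS]: N:car3-GO,E:wait,S:empty,W:wait | queues: N=0 E=2 S=0 W=1
Step 2 [NS]: N:empty,E:wait,S:empty,W:wait | queues: N=0 E=2 S=0 W=1
Step 3 [EW]: N:wait,E:car2-GO,S:wait,W:car1-GO | queues: N=0 E=1 S=0 W=0
Step 4 [EW]: N:wait,E:car4-GO,S:wait,W:empty | queues: N=0 E=0 S=0 W=0
Car 2 crosses at step 3

3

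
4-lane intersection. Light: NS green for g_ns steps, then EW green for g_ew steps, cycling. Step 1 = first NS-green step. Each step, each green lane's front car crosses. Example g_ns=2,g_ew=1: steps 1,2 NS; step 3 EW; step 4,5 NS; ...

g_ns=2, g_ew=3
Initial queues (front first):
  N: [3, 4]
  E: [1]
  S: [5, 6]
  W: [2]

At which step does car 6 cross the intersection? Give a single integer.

Step 1 [NS]: N:car3-GO,E:wait,S:car5-GO,W:wait | queues: N=1 E=1 S=1 W=1
Step 2 [NS]: N:car4-GO,E:wait,S:car6-GO,W:wait | queues: N=0 E=1 S=0 W=1
Step 3 [EW]: N:wait,E:car1-GO,S:wait,W:car2-GO | queues: N=0 E=0 S=0 W=0
Car 6 crosses at step 2

2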